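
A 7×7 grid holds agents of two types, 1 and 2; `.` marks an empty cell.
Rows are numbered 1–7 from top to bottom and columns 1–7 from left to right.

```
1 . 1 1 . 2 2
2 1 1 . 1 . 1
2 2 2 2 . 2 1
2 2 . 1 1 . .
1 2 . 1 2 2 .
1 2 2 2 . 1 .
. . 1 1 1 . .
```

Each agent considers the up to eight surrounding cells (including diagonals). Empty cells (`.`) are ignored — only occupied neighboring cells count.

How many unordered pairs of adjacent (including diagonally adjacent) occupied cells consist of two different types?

Scan each occupied cell's neighbors to the right and below (and the two forward diagonals) so each pair is counted once.
Row 1: 1(1,1)–2(2,1)≠ 1(1,1)–1(2,2)= 1(1,3)–1(1,4)= 1(1,3)–1(2,3)= 1(1,3)–1(2,2)= 1(1,4)–1(2,5)= 1(1,4)–1(2,3)= 2(1,6)–2(1,7)= 2(1,6)–1(2,7)≠ 2(1,6)–1(2,5)≠ 2(1,7)–1(2,7)≠  → 4/11 unlike.
Row 2: 2(2,1)–1(2,2)≠ 2(2,1)–2(3,1)= 2(2,1)–2(3,2)= 1(2,2)–1(2,3)= 1(2,2)–2(3,2)≠ 1(2,2)–2(3,3)≠ 1(2,2)–2(3,1)≠ 1(2,3)–2(3,3)≠ 1(2,3)–2(3,4)≠ 1(2,3)–2(3,2)≠ 1(2,5)–2(3,6)≠ 1(2,5)–2(3,4)≠ 1(2,7)–1(3,7)= 1(2,7)–2(3,6)≠  → 10/14 unlike.
Row 3: 2(3,1)–2(3,2)= 2(3,1)–2(4,1)= 2(3,1)–2(4,2)= 2(3,2)–2(3,3)= 2(3,2)–2(4,2)= 2(3,2)–2(4,1)= 2(3,3)–2(3,4)= 2(3,3)–1(4,4)≠ 2(3,3)–2(4,2)= 2(3,4)–1(4,4)≠ 2(3,4)–1(4,5)≠ 2(3,6)–1(3,7)≠ 2(3,6)–1(4,5)≠  → 5/13 unlike.
Row 4: 2(4,1)–2(4,2)= 2(4,1)–1(5,1)≠ 2(4,1)–2(5,2)= 2(4,2)–2(5,2)= 2(4,2)–1(5,1)≠ 1(4,4)–1(4,5)= 1(4,4)–1(5,4)= 1(4,4)–2(5,5)≠ 1(4,5)–2(5,5)≠ 1(4,5)–2(5,6)≠ 1(4,5)–1(5,4)=  → 5/11 unlike.
Row 5: 1(5,1)–2(5,2)≠ 1(5,1)–1(6,1)= 1(5,1)–2(6,2)≠ 2(5,2)–2(6,2)= 2(5,2)–2(6,3)= 2(5,2)–1(6,1)≠ 1(5,4)–2(5,5)≠ 1(5,4)–2(6,4)≠ 1(5,4)–2(6,3)≠ 2(5,5)–2(5,6)= 2(5,5)–1(6,6)≠ 2(5,5)–2(6,4)= 2(5,6)–1(6,6)≠  → 8/13 unlike.
Row 6: 1(6,1)–2(6,2)≠ 2(6,2)–2(6,3)= 2(6,2)–1(7,3)≠ 2(6,3)–2(6,4)= 2(6,3)–1(7,3)≠ 2(6,3)–1(7,4)≠ 2(6,4)–1(7,4)≠ 2(6,4)–1(7,5)≠ 2(6,4)–1(7,3)≠ 1(6,6)–1(7,5)=  → 7/10 unlike.
Row 7: 1(7,3)–1(7,4)= 1(7,4)–1(7,5)=  → 0/2 unlike.
Total adjacent occupied pairs: 74; unlike-type pairs: 39.

39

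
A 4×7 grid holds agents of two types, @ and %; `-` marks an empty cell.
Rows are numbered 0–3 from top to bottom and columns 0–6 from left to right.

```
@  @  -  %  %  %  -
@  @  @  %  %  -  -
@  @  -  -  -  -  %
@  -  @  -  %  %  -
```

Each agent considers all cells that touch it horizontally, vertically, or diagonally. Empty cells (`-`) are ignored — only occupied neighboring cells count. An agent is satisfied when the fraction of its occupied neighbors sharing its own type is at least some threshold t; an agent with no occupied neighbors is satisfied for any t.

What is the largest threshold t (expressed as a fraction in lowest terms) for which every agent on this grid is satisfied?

3/5

Row 0: (0,0)@ 3/3 · (0,1)@ 4/4 · (0,3)% 3/4 · (0,4)% 4/4 · (0,5)% 2/2
Row 1: (1,0)@ 5/5 · (1,1)@ 6/6 · (1,2)@ 3/5 · (1,3)% 3/4 · (1,4)% 4/4
Row 2: (2,0)@ 4/4 · (2,1)@ 6/6 · (2,6)% 1/1
Row 3: (3,0)@ 2/2 · (3,2)@ 1/1 · (3,4)% 1/1 · (3,5)% 2/2
The smallest same-type fraction is 3/5 at (1,2), which reduces to 3/5. Any threshold above that leaves this agent unsatisfied.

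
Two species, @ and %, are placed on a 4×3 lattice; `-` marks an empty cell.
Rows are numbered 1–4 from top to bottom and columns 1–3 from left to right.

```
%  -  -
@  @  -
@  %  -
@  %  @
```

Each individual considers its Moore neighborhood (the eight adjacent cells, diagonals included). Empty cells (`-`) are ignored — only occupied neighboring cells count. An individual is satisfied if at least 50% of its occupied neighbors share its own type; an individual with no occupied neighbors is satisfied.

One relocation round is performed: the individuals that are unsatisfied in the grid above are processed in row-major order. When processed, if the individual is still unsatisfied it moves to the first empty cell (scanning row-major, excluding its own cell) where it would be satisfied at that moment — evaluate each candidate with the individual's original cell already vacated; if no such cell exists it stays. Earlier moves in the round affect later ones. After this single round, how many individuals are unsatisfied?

Initially unsatisfied (in order): (1,1), (3,2), (4,1), (4,2), (4,3).
  (1,1) → (2,3).
  (3,2) → (1,3).
  (4,1): now satisfied by earlier moves; stays.
  (4,2) → (1,2).
  (4,3): now satisfied by earlier moves; stays.
Resulting grid:
- % %
@ @ %
@ - -
@ - @
Unsatisfied now: (2,2).

1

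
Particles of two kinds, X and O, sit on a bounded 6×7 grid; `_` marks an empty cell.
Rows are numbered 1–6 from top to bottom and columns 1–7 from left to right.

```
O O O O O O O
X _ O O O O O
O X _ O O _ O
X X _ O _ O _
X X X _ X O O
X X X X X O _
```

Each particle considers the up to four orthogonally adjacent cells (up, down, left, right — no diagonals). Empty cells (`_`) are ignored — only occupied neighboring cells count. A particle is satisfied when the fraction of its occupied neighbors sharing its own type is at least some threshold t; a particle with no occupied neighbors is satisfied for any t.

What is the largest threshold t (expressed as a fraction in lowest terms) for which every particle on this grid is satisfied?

0/1

(1,1)O 1/2
(1,2)O 2/2
(1,3)O 3/3
(1,4)O 3/3
(1,5)O 3/3
(1,6)O 3/3
(1,7)O 2/2
(2,1)X 0/2
(2,3)O 2/2
(2,4)O 4/4
(2,5)O 4/4
(2,6)O 3/3
(2,7)O 3/3
(3,1)O 0/3
(3,2)X 1/2
(3,4)O 3/3
(3,5)O 2/2
(3,7)O 1/1
(4,1)X 2/3
(4,2)X 3/3
(4,4)O 1/1
(4,6)O 1/1
(5,1)X 3/3
(5,2)X 4/4
(5,3)X 2/2
(5,5)X 1/2
(5,6)O 3/4
(5,7)O 1/1
(6,1)X 2/2
(6,2)X 3/3
(6,3)X 3/3
(6,4)X 2/2
(6,5)X 2/3
(6,6)O 1/2
The smallest same-type fraction is 0/2 at (2,1), which reduces to 0/1. Any threshold above that leaves this particle unsatisfied.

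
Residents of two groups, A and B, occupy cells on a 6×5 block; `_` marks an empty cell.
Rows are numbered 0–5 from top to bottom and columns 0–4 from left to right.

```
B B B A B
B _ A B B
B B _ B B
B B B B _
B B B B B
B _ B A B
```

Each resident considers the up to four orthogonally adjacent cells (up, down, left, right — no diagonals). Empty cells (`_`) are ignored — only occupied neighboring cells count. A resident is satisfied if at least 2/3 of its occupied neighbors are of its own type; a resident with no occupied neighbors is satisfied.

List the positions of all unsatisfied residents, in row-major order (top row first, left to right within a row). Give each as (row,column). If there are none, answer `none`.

(0,2), (0,3), (0,4), (1,2), (1,3), (5,2), (5,3), (5,4)

Row 0: (0,0)B 2/2 ✓ · (0,1)B 2/2 ✓ · (0,2)B 1/3 ✗ · (0,3)A 0/3 ✗ · (0,4)B 1/2 ✗
Row 1: (1,0)B 2/2 ✓ · (1,2)A 0/2 ✗ · (1,3)B 2/4 ✗ · (1,4)B 3/3 ✓
Row 2: (2,0)B 3/3 ✓ · (2,1)B 2/2 ✓ · (2,3)B 3/3 ✓ · (2,4)B 2/2 ✓
Row 3: (3,0)B 3/3 ✓ · (3,1)B 4/4 ✓ · (3,2)B 3/3 ✓ · (3,3)B 3/3 ✓
Row 4: (4,0)B 3/3 ✓ · (4,1)B 3/3 ✓ · (4,2)B 4/4 ✓ · (4,3)B 3/4 ✓ · (4,4)B 2/2 ✓
Row 5: (5,0)B 1/1 ✓ · (5,2)B 1/2 ✗ · (5,3)A 0/3 ✗ · (5,4)B 1/2 ✗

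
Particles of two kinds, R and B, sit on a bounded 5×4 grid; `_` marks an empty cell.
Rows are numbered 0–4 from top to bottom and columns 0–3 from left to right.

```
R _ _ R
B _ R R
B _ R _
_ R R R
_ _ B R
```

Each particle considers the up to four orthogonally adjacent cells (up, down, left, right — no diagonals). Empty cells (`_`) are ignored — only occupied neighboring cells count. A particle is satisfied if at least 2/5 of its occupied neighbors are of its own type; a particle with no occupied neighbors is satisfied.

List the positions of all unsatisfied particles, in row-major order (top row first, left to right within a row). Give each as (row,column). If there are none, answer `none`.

Row 0: (0,0)R 0/1 ✗ · (0,3)R 1/1 ✓
Row 1: (1,0)B 1/2 ✓ · (1,2)R 2/2 ✓ · (1,3)R 2/2 ✓
Row 2: (2,0)B 1/1 ✓ · (2,2)R 2/2 ✓
Row 3: (3,1)R 1/1 ✓ · (3,2)R 3/4 ✓ · (3,3)R 2/2 ✓
Row 4: (4,2)B 0/2 ✗ · (4,3)R 1/2 ✓

(0,0), (4,2)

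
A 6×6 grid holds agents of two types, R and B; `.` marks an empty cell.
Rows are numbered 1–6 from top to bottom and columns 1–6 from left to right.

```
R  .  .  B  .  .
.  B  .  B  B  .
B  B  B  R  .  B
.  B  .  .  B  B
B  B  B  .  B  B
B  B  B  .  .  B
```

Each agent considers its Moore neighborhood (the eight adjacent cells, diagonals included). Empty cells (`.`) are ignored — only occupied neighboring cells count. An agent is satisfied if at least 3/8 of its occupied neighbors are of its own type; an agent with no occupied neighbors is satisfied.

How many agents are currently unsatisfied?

2

Row 1: (1,1)R 0/1 unhappy · (1,4)B 2/2 ok
Row 2: (2,2)B 3/4 ok · (2,4)B 3/4 ok · (2,5)B 3/4 ok
Row 3: (3,1)B 3/3 ok · (3,2)B 4/4 ok · (3,3)B 4/5 ok · (3,4)R 0/4 unhappy · (3,6)B 3/3 ok
Row 4: (4,2)B 6/6 ok · (4,5)B 4/5 ok · (4,6)B 4/4 ok
Row 5: (5,1)B 4/4 ok · (5,2)B 6/6 ok · (5,3)B 4/4 ok · (5,5)B 4/4 ok · (5,6)B 4/4 ok
Row 6: (6,1)B 3/3 ok · (6,2)B 5/5 ok · (6,3)B 3/3 ok · (6,6)B 2/2 ok
Unsatisfied: (1,1), (3,4) — 2 in total.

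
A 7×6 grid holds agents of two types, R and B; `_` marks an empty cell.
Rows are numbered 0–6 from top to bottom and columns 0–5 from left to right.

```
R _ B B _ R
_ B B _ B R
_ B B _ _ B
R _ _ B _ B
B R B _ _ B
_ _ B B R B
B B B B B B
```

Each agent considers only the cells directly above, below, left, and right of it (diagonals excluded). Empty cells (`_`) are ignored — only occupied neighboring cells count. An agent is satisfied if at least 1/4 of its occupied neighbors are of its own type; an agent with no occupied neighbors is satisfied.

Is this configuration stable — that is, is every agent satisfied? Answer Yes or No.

No

Row 0: (0,0)R 0/0 satisfied · (0,2)B 2/2 satisfied · (0,3)B 1/1 satisfied · (0,5)R 1/1 satisfied
Row 1: (1,1)B 2/2 satisfied · (1,2)B 3/3 satisfied · (1,4)B 0/1 not · (1,5)R 1/3 satisfied
Row 2: (2,1)B 2/2 satisfied · (2,2)B 2/2 satisfied · (2,5)B 1/2 satisfied
Row 3: (3,0)R 0/1 not · (3,3)B 0/0 satisfied · (3,5)B 2/2 satisfied
Row 4: (4,0)B 0/2 not · (4,1)R 0/2 not · (4,2)B 1/2 satisfied · (4,5)B 2/2 satisfied
Row 5: (5,2)B 3/3 satisfied · (5,3)B 2/3 satisfied · (5,4)R 0/3 not · (5,5)B 2/3 satisfied
Row 6: (6,0)B 1/1 satisfied · (6,1)B 2/2 satisfied · (6,2)B 3/3 satisfied · (6,3)B 3/3 satisfied · (6,4)B 2/3 satisfied · (6,5)B 2/2 satisfied
For instance (1,4) has only 0/1 same-type neighbors, below 1/4.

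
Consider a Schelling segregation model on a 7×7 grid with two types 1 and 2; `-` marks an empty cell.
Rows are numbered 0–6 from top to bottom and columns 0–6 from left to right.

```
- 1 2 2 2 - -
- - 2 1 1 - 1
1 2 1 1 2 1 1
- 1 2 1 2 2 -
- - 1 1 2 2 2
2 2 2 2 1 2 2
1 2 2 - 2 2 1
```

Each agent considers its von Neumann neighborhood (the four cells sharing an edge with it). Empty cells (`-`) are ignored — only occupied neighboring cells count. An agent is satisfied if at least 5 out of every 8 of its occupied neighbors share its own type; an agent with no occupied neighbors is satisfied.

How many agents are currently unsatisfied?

22

(0,1)1 0/1 ✗
(0,2)2 2/3 ✓
(0,3)2 2/3 ✓
(0,4)2 1/2 ✗
(1,2)2 1/3 ✗
(1,3)1 2/4 ✗
(1,4)1 1/3 ✗
(1,6)1 1/1 ✓
(2,0)1 0/1 ✗
(2,1)2 0/3 ✗
(2,2)1 1/4 ✗
(2,3)1 3/4 ✓
(2,4)2 1/4 ✗
(2,5)1 1/3 ✗
(2,6)1 2/2 ✓
(3,1)1 0/2 ✗
(3,2)2 0/4 ✗
(3,3)1 2/4 ✗
(3,4)2 3/4 ✓
(3,5)2 2/3 ✓
(4,2)1 1/3 ✗
(4,3)1 2/4 ✗
(4,4)2 2/4 ✗
(4,5)2 4/4 ✓
(4,6)2 2/2 ✓
(5,0)2 1/2 ✗
(5,1)2 3/3 ✓
(5,2)2 3/4 ✓
(5,3)2 1/3 ✗
(5,4)1 0/4 ✗
(5,5)2 3/4 ✓
(5,6)2 2/3 ✓
(6,0)1 0/2 ✗
(6,1)2 2/3 ✓
(6,2)2 2/2 ✓
(6,4)2 1/2 ✗
(6,5)2 2/3 ✓
(6,6)1 0/2 ✗
Unsatisfied: (0,1), (0,4), (1,2), (1,3), (1,4), (2,0), (2,1), (2,2), (2,4), (2,5), (3,1), (3,2), (3,3), (4,2), (4,3), (4,4), (5,0), (5,3), (5,4), (6,0), (6,4), (6,6) — 22 in total.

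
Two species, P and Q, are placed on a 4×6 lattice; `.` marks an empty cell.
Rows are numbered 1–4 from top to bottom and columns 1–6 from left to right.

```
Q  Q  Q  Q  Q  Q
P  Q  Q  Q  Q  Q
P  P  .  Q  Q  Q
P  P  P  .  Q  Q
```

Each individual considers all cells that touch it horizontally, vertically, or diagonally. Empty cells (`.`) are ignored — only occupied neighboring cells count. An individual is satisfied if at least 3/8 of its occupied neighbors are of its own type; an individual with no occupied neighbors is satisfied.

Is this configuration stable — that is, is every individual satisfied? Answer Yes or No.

(1,1)Q 2/3 ok
(1,2)Q 4/5 ok
(1,3)Q 5/5 ok
(1,4)Q 5/5 ok
(1,5)Q 5/5 ok
(1,6)Q 3/3 ok
(2,1)P 2/5 ok
(2,2)Q 4/7 ok
(2,3)Q 6/7 ok
(2,4)Q 7/7 ok
(2,5)Q 8/8 ok
(2,6)Q 5/5 ok
(3,1)P 4/5 ok
(3,2)P 5/7 ok
(3,4)Q 5/6 ok
(3,5)Q 7/7 ok
(3,6)Q 5/5 ok
(4,1)P 3/3 ok
(4,2)P 4/4 ok
(4,3)P 2/3 ok
(4,5)Q 4/4 ok
(4,6)Q 3/3 ok
All meet the threshold, so the configuration is stable.

Yes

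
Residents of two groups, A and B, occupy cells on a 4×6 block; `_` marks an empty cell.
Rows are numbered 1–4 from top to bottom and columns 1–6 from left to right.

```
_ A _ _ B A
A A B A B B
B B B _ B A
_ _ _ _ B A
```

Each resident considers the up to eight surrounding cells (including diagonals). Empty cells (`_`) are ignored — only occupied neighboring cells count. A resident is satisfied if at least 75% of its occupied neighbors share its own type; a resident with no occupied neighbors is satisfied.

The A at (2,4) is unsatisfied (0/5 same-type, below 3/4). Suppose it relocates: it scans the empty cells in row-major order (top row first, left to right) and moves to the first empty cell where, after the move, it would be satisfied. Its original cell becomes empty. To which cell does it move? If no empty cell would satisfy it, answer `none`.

Vacating (2,4). Empty cells in order:
  (1,1): 3/3 same-type → satisfied — stop here.

(1,1)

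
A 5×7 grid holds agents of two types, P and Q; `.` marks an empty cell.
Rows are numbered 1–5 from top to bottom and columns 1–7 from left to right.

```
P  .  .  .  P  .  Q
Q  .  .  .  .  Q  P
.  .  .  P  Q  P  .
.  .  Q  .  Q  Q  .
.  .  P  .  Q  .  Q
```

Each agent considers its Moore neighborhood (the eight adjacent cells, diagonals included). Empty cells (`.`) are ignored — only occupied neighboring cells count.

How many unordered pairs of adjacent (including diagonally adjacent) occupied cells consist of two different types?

Scan each occupied cell's neighbors to the right and below (and the two forward diagonals) so each pair is counted once.
From row 1: 3 unlike of 4 pairs (running 3/4).
From row 2: 2 unlike of 4 pairs (running 5/8).
From row 3: 6 unlike of 8 pairs (running 11/16).
From row 4: 1 unlike of 5 pairs (running 12/21).
Total adjacent occupied pairs: 21; unlike-type pairs: 12.

12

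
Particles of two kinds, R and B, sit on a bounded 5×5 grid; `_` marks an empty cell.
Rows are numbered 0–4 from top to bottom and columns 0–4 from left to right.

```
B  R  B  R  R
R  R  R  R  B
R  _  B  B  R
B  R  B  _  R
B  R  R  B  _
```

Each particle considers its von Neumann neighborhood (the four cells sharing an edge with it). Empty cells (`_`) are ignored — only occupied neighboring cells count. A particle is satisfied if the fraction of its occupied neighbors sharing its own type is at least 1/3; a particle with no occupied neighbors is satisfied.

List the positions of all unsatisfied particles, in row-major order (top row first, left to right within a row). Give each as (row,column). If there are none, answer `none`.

(0,0), (0,2), (1,4), (4,3)

(0,0)B 0/2 not
(0,1)R 1/3 satisfied
(0,2)B 0/3 not
(0,3)R 2/3 satisfied
(0,4)R 1/2 satisfied
(1,0)R 2/3 satisfied
(1,1)R 3/3 satisfied
(1,2)R 2/4 satisfied
(1,3)R 2/4 satisfied
(1,4)B 0/3 not
(2,0)R 1/2 satisfied
(2,2)B 2/3 satisfied
(2,3)B 1/3 satisfied
(2,4)R 1/3 satisfied
(3,0)B 1/3 satisfied
(3,1)R 1/3 satisfied
(3,2)B 1/3 satisfied
(3,4)R 1/1 satisfied
(4,0)B 1/2 satisfied
(4,1)R 2/3 satisfied
(4,2)R 1/3 satisfied
(4,3)B 0/1 not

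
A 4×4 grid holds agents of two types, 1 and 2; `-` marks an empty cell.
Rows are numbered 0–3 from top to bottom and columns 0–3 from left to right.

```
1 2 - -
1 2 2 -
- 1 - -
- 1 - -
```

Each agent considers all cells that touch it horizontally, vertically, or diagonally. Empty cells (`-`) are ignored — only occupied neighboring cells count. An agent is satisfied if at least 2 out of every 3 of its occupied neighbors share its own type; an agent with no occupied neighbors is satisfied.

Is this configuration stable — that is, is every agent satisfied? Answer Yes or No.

(0,0)1 1/3 ✗
(0,1)2 2/4 ✗
(1,0)1 2/4 ✗
(1,1)2 2/5 ✗
(1,2)2 2/3 ✓
(2,1)1 2/4 ✗
(3,1)1 1/1 ✓
For instance (0,0) has only 1/3 same-type neighbors, below 2/3.

No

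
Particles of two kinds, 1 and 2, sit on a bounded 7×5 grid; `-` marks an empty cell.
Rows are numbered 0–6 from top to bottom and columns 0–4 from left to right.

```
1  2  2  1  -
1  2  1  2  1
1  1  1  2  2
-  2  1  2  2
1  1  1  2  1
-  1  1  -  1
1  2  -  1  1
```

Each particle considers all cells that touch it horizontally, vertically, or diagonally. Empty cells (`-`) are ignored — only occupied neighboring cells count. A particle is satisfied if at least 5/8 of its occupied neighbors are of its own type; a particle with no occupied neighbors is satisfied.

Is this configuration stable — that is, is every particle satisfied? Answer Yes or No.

(0,0)1 1/3 unhappy
(0,1)2 2/5 unhappy
(0,2)2 3/5 unhappy
(0,3)1 2/4 unhappy
(1,0)1 3/5 unhappy
(1,1)2 2/8 unhappy
(1,2)1 3/8 unhappy
(1,3)2 3/7 unhappy
(1,4)1 1/4 unhappy
(2,0)1 2/4 unhappy
(2,1)1 5/7 ok
(2,2)1 3/8 unhappy
(2,3)2 4/8 unhappy
(2,4)2 4/5 ok
(3,1)2 0/7 unhappy
(3,2)1 4/8 unhappy
(3,3)2 4/8 unhappy
(3,4)2 4/5 ok
(4,0)1 2/3 ok
(4,1)1 5/6 ok
(4,2)1 4/7 unhappy
(4,3)2 2/7 unhappy
(4,4)1 1/4 unhappy
(5,1)1 5/6 ok
(5,2)1 4/6 ok
(5,4)1 3/4 ok
(6,0)1 1/2 unhappy
(6,1)2 0/3 unhappy
(6,3)1 3/3 ok
(6,4)1 2/2 ok
For instance (0,0) has only 1/3 same-type neighbors, below 5/8.

No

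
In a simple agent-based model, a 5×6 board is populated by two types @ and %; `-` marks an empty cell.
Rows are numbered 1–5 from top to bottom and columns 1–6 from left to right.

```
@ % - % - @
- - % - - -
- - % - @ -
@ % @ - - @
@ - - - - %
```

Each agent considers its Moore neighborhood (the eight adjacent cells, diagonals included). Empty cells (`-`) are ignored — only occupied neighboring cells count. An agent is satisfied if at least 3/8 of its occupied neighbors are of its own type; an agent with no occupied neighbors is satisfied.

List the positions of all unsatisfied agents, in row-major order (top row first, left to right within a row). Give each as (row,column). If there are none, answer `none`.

(1,1), (4,2), (4,3), (5,6)

Row 1: (1,1)@ 0/1 not · (1,2)% 1/2 satisfied · (1,4)% 1/1 satisfied · (1,6)@ 0/0 satisfied
Row 2: (2,3)% 3/3 satisfied
Row 3: (3,3)% 2/3 satisfied · (3,5)@ 1/1 satisfied
Row 4: (4,1)@ 1/2 satisfied · (4,2)% 1/4 not · (4,3)@ 0/2 not · (4,6)@ 1/2 satisfied
Row 5: (5,1)@ 1/2 satisfied · (5,6)% 0/1 not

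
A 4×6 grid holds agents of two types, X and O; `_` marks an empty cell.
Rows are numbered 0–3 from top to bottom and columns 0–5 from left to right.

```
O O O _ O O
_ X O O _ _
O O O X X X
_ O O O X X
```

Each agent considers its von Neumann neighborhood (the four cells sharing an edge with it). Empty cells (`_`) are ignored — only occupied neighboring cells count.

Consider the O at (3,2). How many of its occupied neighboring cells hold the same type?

Occupied neighbors of (3,2): (2,2)=O, (3,1)=O, (3,3)=O.
Same type (O): 3 of 3.

3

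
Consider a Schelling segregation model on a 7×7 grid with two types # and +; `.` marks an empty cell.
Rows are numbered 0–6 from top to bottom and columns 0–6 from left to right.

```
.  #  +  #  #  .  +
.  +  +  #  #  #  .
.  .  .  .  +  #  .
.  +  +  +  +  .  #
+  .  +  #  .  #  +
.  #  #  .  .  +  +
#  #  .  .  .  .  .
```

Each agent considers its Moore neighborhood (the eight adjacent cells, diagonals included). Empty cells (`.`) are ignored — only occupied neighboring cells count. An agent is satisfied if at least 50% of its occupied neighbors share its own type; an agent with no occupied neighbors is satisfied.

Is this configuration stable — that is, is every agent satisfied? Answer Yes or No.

(0,1)# 0/3 not
(0,2)+ 2/5 not
(0,3)# 3/5 satisfied
(0,4)# 4/4 satisfied
(0,6)+ 0/1 not
(1,1)+ 2/3 satisfied
(1,2)+ 2/5 not
(1,3)# 3/6 satisfied
(1,4)# 5/6 satisfied
(1,5)# 3/5 satisfied
(2,4)+ 2/6 not
(2,5)# 3/5 satisfied
(3,1)+ 3/3 satisfied
(3,2)+ 3/4 satisfied
(3,3)+ 4/5 satisfied
(3,4)+ 2/5 not
(3,6)# 2/3 satisfied
(4,0)+ 1/2 satisfied
(4,2)+ 3/6 satisfied
(4,3)# 1/5 not
(4,5)# 1/5 not
(4,6)+ 2/4 satisfied
(5,1)# 3/5 satisfied
(5,2)# 3/4 satisfied
(5,5)+ 2/3 satisfied
(5,6)+ 2/3 satisfied
(6,0)# 2/2 satisfied
(6,1)# 3/3 satisfied
For instance (0,1) has only 0/3 same-type neighbors, below 1/2.

No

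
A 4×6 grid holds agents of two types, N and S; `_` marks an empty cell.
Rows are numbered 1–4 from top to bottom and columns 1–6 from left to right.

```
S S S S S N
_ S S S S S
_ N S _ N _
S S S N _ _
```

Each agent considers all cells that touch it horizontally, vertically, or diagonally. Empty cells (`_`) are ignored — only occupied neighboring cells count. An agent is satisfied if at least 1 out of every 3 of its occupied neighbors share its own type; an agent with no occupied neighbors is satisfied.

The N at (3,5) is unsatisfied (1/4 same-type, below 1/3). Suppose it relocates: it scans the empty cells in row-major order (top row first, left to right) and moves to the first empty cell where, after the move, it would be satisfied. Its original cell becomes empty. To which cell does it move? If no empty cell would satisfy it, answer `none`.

Vacating (3,5). Empty cells in order:
  (2,1): 1/4 same-type → still unsatisfied.
  (3,1): 1/4 same-type → still unsatisfied.
  (3,4): 1/6 same-type → still unsatisfied.
  (3,6): 0/2 same-type → still unsatisfied.
  (4,5): 1/1 same-type → satisfied — stop here.

(4,5)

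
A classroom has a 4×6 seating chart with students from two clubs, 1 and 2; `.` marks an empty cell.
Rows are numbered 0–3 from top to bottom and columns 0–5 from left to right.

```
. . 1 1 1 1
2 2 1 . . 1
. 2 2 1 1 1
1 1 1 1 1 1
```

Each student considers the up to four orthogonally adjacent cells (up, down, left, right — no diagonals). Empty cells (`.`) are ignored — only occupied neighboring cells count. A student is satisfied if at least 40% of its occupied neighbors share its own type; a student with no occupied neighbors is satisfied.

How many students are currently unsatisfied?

Row 0: (0,2)1 2/2 ok · (0,3)1 2/2 ok · (0,4)1 2/2 ok · (0,5)1 2/2 ok
Row 1: (1,0)2 1/1 ok · (1,1)2 2/3 ok · (1,2)1 1/3 unhappy · (1,5)1 2/2 ok
Row 2: (2,1)2 2/3 ok · (2,2)2 1/4 unhappy · (2,3)1 2/3 ok · (2,4)1 3/3 ok · (2,5)1 3/3 ok
Row 3: (3,0)1 1/1 ok · (3,1)1 2/3 ok · (3,2)1 2/3 ok · (3,3)1 3/3 ok · (3,4)1 3/3 ok · (3,5)1 2/2 ok
Unsatisfied: (1,2), (2,2) — 2 in total.

2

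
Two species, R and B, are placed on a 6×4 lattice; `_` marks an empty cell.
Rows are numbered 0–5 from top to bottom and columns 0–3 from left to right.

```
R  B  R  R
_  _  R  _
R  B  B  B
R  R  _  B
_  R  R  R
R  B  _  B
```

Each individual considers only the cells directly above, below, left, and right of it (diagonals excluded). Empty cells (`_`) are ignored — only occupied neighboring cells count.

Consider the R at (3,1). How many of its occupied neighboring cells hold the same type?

2

Occupied neighbors of (3,1): (2,1)=B, (4,1)=R, (3,0)=R.
Same type (R): 2 of 3.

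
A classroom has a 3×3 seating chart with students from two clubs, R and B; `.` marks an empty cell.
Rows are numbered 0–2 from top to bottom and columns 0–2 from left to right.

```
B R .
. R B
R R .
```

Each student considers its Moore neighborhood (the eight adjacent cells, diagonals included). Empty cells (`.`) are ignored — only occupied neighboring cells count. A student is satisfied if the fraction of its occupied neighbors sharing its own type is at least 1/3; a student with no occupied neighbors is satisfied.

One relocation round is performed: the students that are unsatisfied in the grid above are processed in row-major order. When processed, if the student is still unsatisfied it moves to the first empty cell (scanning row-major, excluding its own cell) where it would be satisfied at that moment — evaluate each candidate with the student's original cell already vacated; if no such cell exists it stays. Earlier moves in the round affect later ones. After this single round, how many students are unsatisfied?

Initially unsatisfied (in order): (0,0), (1,2).
  (0,0) → (0,2).
  (1,2): no empty cell satisfies it; stays.
Resulting grid:
. R B
. R B
R R .
Unsatisfied now: (1,2).

1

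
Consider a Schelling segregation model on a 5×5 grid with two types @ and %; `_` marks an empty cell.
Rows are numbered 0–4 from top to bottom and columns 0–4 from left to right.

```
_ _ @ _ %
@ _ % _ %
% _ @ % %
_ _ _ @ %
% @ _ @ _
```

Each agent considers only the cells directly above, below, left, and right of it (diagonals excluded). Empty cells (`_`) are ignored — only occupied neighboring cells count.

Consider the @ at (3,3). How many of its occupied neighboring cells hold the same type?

1

Occupied neighbors of (3,3): (2,3)=%, (4,3)=@, (3,4)=%.
Same type (@): 1 of 3.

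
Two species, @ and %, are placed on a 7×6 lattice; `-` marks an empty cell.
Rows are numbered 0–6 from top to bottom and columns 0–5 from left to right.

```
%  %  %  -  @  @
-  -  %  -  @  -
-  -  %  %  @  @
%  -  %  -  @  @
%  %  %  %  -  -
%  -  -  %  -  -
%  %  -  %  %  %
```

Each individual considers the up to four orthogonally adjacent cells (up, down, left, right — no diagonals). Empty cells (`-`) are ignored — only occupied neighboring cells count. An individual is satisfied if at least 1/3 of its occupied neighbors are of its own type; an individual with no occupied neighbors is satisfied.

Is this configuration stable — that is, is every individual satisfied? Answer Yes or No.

(0,0)% 1/1 satisfied
(0,1)% 2/2 satisfied
(0,2)% 2/2 satisfied
(0,4)@ 2/2 satisfied
(0,5)@ 1/1 satisfied
(1,2)% 2/2 satisfied
(1,4)@ 2/2 satisfied
(2,2)% 3/3 satisfied
(2,3)% 1/2 satisfied
(2,4)@ 3/4 satisfied
(2,5)@ 2/2 satisfied
(3,0)% 1/1 satisfied
(3,2)% 2/2 satisfied
(3,4)@ 2/2 satisfied
(3,5)@ 2/2 satisfied
(4,0)% 3/3 satisfied
(4,1)% 2/2 satisfied
(4,2)% 3/3 satisfied
(4,3)% 2/2 satisfied
(5,0)% 2/2 satisfied
(5,3)% 2/2 satisfied
(6,0)% 2/2 satisfied
(6,1)% 1/1 satisfied
(6,3)% 2/2 satisfied
(6,4)% 2/2 satisfied
(6,5)% 1/1 satisfied
All meet the threshold, so the configuration is stable.

Yes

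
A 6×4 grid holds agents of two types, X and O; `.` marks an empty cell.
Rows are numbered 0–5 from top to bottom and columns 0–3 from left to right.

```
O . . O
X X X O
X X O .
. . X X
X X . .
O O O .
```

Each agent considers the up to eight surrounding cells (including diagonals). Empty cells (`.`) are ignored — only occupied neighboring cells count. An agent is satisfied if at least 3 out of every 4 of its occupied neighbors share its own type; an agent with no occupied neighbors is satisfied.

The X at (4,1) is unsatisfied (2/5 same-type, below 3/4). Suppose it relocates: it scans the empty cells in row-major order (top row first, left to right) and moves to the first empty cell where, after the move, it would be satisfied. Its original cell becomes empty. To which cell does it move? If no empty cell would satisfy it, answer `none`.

(0,1)

Vacating (4,1). Empty cells in order:
  (0,1): 3/4 same-type → satisfied — stop here.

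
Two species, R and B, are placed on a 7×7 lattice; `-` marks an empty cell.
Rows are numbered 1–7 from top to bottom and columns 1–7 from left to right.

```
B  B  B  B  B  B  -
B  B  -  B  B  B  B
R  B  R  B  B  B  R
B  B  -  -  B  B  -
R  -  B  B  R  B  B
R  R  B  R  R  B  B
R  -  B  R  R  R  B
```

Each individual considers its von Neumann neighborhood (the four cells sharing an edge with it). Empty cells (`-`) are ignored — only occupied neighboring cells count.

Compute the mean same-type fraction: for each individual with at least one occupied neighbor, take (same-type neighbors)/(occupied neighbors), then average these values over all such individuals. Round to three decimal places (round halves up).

(1,1)B 2/2
(1,2)B 3/3
(1,3)B 2/2
(1,4)B 3/3
(1,5)B 3/3
(1,6)B 2/2
(2,1)B 2/3
(2,2)B 3/3
(2,4)B 3/3
(2,5)B 4/4
(2,6)B 4/4
(2,7)B 1/2
(3,1)R 0/3
(3,2)B 2/4
(3,3)R 0/2
(3,4)B 2/3
(3,5)B 4/4
(3,6)B 3/4
(3,7)R 0/2
(4,1)B 1/3
(4,2)B 2/2
(4,5)B 2/3
(4,6)B 3/3
(5,1)R 1/2
(5,3)B 2/2
(5,4)B 1/3
(5,5)R 1/4
(5,6)B 3/4
(5,7)B 2/2
(6,1)R 3/3
(6,2)R 1/2
(6,3)B 2/4
(6,4)R 2/4
(6,5)R 3/4
(6,6)B 2/4
(6,7)B 3/3
(7,1)R 1/1
(7,3)B 1/2
(7,4)R 2/3
(7,5)R 3/3
(7,6)R 1/3
(7,7)B 1/2
Sum over 42 individuals: 2/2 + 3/3 + 2/2 + 3/3 + 3/3 + 2/2 + 2/3 + 3/3 + 3/3 + 4/4 + 4/4 + 1/2 + 0/3 + 2/4 + 0/2 + 2/3 + 4/4 + 3/4 + 0/2 + 1/3 + 2/2 + 2/3 + 3/3 + 1/2 + 2/2 + 1/3 + 1/4 + 3/4 + 2/2 + 3/3 + 1/2 + 2/4 + 2/4 + 3/4 + 2/4 + 3/3 + 1/1 + 1/2 + 2/3 + 3/3 + 1/3 + 1/2 = 89/3; mean = 89/3 ÷ 42 = 89/126 = 0.706349… → 0.706.

0.706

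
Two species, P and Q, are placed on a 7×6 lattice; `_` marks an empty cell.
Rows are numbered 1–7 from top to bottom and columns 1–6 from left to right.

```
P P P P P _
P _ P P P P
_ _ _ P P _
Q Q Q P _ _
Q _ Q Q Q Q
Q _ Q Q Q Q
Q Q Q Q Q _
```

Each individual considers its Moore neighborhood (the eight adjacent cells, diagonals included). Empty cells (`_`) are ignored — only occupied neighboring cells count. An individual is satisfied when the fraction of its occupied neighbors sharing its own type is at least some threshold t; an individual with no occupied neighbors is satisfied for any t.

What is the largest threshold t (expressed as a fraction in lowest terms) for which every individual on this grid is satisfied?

1/3

Row 1: (1,1)P 2/2 · (1,2)P 4/4 · (1,3)P 4/4 · (1,4)P 5/5 · (1,5)P 4/4
Row 2: (2,1)P 2/2 · (2,3)P 5/5 · (2,4)P 7/7 · (2,5)P 6/6 · (2,6)P 3/3
Row 3: (3,4)P 5/6 · (3,5)P 5/5
Row 4: (4,1)Q 2/2 · (4,2)Q 4/4 · (4,3)Q 3/5 · (4,4)P 2/6
Row 5: (5,1)Q 3/3 · (5,3)Q 5/6 · (5,4)Q 6/7 · (5,5)Q 5/6 · (5,6)Q 3/3
Row 6: (6,1)Q 3/3 · (6,3)Q 6/6 · (6,4)Q 8/8 · (6,5)Q 7/7 · (6,6)Q 4/4
Row 7: (7,1)Q 2/2 · (7,2)Q 4/4 · (7,3)Q 4/4 · (7,4)Q 5/5 · (7,5)Q 4/4
The smallest same-type fraction is 2/6 at (4,4), which reduces to 1/3. Any threshold above that leaves this individual unsatisfied.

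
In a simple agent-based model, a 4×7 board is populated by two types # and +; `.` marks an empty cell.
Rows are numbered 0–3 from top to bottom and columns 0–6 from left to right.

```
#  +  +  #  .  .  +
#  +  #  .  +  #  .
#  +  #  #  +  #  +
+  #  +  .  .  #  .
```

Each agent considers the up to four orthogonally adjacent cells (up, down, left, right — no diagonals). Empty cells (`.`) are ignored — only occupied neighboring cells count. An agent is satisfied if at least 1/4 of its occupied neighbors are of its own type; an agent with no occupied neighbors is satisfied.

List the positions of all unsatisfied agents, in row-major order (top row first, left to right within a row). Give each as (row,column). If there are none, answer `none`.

Row 0: (0,0)# 1/2 ok · (0,1)+ 2/3 ok · (0,2)+ 1/3 ok · (0,3)# 0/1 unhappy · (0,6)+ 0/0 ok
Row 1: (1,0)# 2/3 ok · (1,1)+ 2/4 ok · (1,2)# 1/3 ok · (1,4)+ 1/2 ok · (1,5)# 1/2 ok
Row 2: (2,0)# 1/3 ok · (2,1)+ 1/4 ok · (2,2)# 2/4 ok · (2,3)# 1/2 ok · (2,4)+ 1/3 ok · (2,5)# 2/4 ok · (2,6)+ 0/1 unhappy
Row 3: (3,0)+ 0/2 unhappy · (3,1)# 0/3 unhappy · (3,2)+ 0/2 unhappy · (3,5)# 1/1 ok

(0,3), (2,6), (3,0), (3,1), (3,2)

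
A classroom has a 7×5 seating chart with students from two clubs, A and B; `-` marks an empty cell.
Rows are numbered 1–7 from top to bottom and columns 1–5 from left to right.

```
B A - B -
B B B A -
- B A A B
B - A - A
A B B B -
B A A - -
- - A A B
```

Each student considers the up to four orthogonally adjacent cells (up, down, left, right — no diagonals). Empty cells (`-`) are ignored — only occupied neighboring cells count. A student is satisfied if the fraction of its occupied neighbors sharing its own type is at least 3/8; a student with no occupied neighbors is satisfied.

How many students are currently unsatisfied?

Row 1: (1,1)B 1/2 ok · (1,2)A 0/2 unhappy · (1,4)B 0/1 unhappy
Row 2: (2,1)B 2/2 ok · (2,2)B 3/4 ok · (2,3)B 1/3 unhappy · (2,4)A 1/3 unhappy
Row 3: (3,2)B 1/2 ok · (3,3)A 2/4 ok · (3,4)A 2/3 ok · (3,5)B 0/2 unhappy
Row 4: (4,1)B 0/1 unhappy · (4,3)A 1/2 ok · (4,5)A 0/1 unhappy
Row 5: (5,1)A 0/3 unhappy · (5,2)B 1/3 unhappy · (5,3)B 2/4 ok · (5,4)B 1/1 ok
Row 6: (6,1)B 0/2 unhappy · (6,2)A 1/3 unhappy · (6,3)A 2/3 ok
Row 7: (7,3)A 2/2 ok · (7,4)A 1/2 ok · (7,5)B 0/1 unhappy
Unsatisfied: (1,2), (1,4), (2,3), (2,4), (3,5), (4,1), (4,5), (5,1), (5,2), (6,1), (6,2), (7,5) — 12 in total.

12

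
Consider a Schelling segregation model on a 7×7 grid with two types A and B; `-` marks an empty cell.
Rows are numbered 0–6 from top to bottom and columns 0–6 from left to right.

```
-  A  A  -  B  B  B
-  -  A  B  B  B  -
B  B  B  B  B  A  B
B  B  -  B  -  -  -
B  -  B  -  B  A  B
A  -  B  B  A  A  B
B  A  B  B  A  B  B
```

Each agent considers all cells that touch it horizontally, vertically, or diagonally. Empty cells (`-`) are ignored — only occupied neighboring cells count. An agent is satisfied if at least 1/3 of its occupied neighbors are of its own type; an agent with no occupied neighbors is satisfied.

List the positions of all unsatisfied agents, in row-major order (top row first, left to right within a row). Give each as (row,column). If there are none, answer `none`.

Row 0: (0,1)A 2/2 satisfied · (0,2)A 2/3 satisfied · (0,4)B 4/4 satisfied · (0,5)B 4/4 satisfied · (0,6)B 2/2 satisfied
Row 1: (1,2)A 2/6 satisfied · (1,3)B 5/7 satisfied · (1,4)B 6/7 satisfied · (1,5)B 6/7 satisfied
Row 2: (2,0)B 3/3 satisfied · (2,1)B 4/5 satisfied · (2,2)B 5/6 satisfied · (2,3)B 5/6 satisfied · (2,4)B 5/6 satisfied · (2,5)A 0/4 not · (2,6)B 1/2 satisfied
Row 3: (3,0)B 4/4 satisfied · (3,1)B 6/6 satisfied · (3,3)B 5/5 satisfied
Row 4: (4,0)B 2/3 satisfied · (4,2)B 4/4 satisfied · (4,4)B 2/5 satisfied · (4,5)A 2/5 satisfied · (4,6)B 1/3 satisfied
Row 5: (5,0)A 1/3 satisfied · (5,2)B 4/5 satisfied · (5,3)B 5/7 satisfied · (5,4)A 3/7 satisfied · (5,5)A 3/8 satisfied · (5,6)B 3/5 satisfied
Row 6: (6,0)B 0/2 not · (6,1)A 1/4 not · (6,2)B 3/4 satisfied · (6,3)B 3/5 satisfied · (6,4)A 2/5 satisfied · (6,5)B 2/5 satisfied · (6,6)B 2/3 satisfied

(2,5), (6,0), (6,1)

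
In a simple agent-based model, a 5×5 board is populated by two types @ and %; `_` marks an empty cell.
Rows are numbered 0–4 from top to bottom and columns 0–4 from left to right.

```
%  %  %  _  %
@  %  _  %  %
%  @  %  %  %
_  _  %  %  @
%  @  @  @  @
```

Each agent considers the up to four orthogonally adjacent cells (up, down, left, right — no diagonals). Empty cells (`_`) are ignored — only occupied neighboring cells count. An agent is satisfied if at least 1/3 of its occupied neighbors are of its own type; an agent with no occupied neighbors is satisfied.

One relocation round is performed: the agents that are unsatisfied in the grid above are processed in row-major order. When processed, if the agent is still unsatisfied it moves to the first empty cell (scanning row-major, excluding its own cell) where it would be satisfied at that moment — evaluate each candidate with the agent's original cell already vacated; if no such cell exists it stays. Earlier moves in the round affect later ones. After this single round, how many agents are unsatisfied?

Initially unsatisfied (in order): (1,0), (2,0), (2,1), (4,0).
  (1,0) → (3,1).
  (2,0) → (0,3).
  (2,1): now satisfied by earlier moves; stays.
  (4,0) → (1,0).
Resulting grid:
% % % % %
% % _ % %
_ @ % % %
_ @ % % @
_ @ @ @ @
All satisfied now.

0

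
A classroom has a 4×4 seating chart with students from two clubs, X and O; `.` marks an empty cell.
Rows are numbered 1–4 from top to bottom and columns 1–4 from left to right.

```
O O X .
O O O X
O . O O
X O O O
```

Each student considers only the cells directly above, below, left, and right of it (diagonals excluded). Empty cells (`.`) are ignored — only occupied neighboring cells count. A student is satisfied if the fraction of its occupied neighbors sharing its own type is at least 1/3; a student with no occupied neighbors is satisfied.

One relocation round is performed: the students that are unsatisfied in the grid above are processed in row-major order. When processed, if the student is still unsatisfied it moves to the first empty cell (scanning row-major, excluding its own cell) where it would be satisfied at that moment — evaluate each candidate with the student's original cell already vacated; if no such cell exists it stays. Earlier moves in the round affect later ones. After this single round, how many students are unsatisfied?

Initially unsatisfied (in order): (1,3), (2,4), (4,1).
  (1,3) → (1,4).
  (2,4): now satisfied by earlier moves; stays.
  (4,1) → (1,3).
Resulting grid:
O O X X
O O O X
O . O O
. O O O
All satisfied now.

0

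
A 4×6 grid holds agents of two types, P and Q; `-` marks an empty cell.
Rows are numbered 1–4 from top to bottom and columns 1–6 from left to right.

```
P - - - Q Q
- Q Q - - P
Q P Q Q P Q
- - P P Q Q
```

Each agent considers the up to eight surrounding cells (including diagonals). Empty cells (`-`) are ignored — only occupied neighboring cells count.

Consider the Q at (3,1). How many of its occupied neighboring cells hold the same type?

1

Occupied neighbors of (3,1): (2,2)=Q, (3,2)=P.
Same type (Q): 1 of 2.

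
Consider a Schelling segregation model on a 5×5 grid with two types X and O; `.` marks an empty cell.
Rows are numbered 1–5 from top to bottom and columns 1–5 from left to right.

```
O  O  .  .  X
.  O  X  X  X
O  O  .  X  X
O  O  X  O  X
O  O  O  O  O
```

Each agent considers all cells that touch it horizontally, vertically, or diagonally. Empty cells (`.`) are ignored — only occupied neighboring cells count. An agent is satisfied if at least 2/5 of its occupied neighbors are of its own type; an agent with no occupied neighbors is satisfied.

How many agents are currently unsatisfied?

(1,1)O 2/2 ok
(1,2)O 2/3 ok
(1,5)X 2/2 ok
(2,2)O 4/5 ok
(2,3)X 2/5 ok
(2,4)X 5/5 ok
(2,5)X 4/4 ok
(3,1)O 4/4 ok
(3,2)O 4/6 ok
(3,4)X 6/7 ok
(3,5)X 4/5 ok
(4,1)O 5/5 ok
(4,2)O 6/7 ok
(4,3)X 1/7 unhappy
(4,4)O 3/7 ok
(4,5)X 2/5 ok
(5,1)O 3/3 ok
(5,2)O 4/5 ok
(5,3)O 4/5 ok
(5,4)O 3/5 ok
(5,5)O 2/3 ok
Unsatisfied: (4,3) — 1 in total.

1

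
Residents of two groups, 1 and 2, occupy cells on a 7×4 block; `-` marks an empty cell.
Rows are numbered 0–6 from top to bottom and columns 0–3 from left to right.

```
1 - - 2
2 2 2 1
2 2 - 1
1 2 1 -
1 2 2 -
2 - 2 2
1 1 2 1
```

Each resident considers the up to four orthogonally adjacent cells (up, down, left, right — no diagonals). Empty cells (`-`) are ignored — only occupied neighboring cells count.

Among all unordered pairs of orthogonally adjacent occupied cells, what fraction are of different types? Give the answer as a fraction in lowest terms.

13/27

Scan each occupied cell's neighbors to the right and below so each pair is counted once.
Row 0: 1(0,0)–2(1,0)≠ 2(0,3)–1(1,3)≠  → 2/2 unlike.
Row 1: 2(1,0)–2(1,1)= 2(1,0)–2(2,0)= 2(1,1)–2(1,2)= 2(1,1)–2(2,1)= 2(1,2)–1(1,3)≠ 1(1,3)–1(2,3)=  → 1/6 unlike.
Row 2: 2(2,0)–2(2,1)= 2(2,0)–1(3,0)≠ 2(2,1)–2(3,1)=  → 1/3 unlike.
Row 3: 1(3,0)–2(3,1)≠ 1(3,0)–1(4,0)= 2(3,1)–1(3,2)≠ 2(3,1)–2(4,1)= 1(3,2)–2(4,2)≠  → 3/5 unlike.
Row 4: 1(4,0)–2(4,1)≠ 1(4,0)–2(5,0)≠ 2(4,1)–2(4,2)= 2(4,2)–2(5,2)=  → 2/4 unlike.
Row 5: 2(5,0)–1(6,0)≠ 2(5,2)–2(5,3)= 2(5,2)–2(6,2)= 2(5,3)–1(6,3)≠  → 2/4 unlike.
Row 6: 1(6,0)–1(6,1)= 1(6,1)–2(6,2)≠ 2(6,2)–1(6,3)≠  → 2/3 unlike.
Total adjacent occupied pairs: 27; unlike-type pairs: 13.
13/27 is already in lowest terms.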